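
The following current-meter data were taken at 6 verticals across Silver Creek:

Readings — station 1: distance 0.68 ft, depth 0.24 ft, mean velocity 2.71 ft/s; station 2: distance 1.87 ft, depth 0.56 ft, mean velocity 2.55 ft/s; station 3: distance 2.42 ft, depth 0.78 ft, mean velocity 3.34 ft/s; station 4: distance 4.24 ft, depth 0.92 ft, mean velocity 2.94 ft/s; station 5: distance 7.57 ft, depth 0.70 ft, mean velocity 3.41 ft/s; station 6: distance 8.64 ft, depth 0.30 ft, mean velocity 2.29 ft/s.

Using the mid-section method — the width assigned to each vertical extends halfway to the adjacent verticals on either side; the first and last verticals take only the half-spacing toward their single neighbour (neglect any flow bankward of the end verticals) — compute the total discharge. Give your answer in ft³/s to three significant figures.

w_1 = (1.87 − 0.68)/2 = 0.595 ft; q_1 = 2.71 × 0.24 × 0.595 = 0.3870 ft³/s
w_2 = (2.42 − 0.68)/2 = 0.87 ft; q_2 = 2.55 × 0.56 × 0.87 = 1.242 ft³/s
w_3 = (4.24 − 1.87)/2 = 1.185 ft; q_3 = 3.34 × 0.78 × 1.185 = 3.087 ft³/s
w_4 = (7.57 − 2.42)/2 = 2.575 ft; q_4 = 2.94 × 0.92 × 2.575 = 6.965 ft³/s
w_5 = (8.64 − 4.24)/2 = 2.2 ft; q_5 = 3.41 × 0.70 × 2.2 = 5.251 ft³/s
w_6 = (8.64 − 7.57)/2 = 0.535 ft; q_6 = 2.29 × 0.30 × 0.535 = 0.3675 ft³/s
Q = Σ qᵢ = 17.30 ft³/s

17.3 ft³/s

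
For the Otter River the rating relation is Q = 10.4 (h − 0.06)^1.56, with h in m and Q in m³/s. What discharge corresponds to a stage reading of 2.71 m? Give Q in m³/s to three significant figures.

47.6 m³/s

Q = 10.4 × (2.71 − 0.06)^1.56 = 10.4 × 2.65^1.56 = 47.57 m³/s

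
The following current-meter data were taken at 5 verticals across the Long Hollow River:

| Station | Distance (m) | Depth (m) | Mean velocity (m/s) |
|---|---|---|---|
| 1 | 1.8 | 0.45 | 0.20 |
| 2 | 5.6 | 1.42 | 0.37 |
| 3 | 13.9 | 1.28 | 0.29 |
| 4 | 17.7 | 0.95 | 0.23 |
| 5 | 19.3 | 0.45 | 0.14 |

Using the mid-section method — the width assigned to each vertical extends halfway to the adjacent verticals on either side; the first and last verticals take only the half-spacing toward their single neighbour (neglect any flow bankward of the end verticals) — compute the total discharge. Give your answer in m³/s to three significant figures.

6.24 m³/s

w_1 = (5.6 − 1.8)/2 = 1.9 m; q_1 = 0.20 × 0.45 × 1.9 = 0.1710 m³/s
w_2 = (13.9 − 1.8)/2 = 6.05 m; q_2 = 0.37 × 1.42 × 6.05 = 3.179 m³/s
w_3 = (17.7 − 5.6)/2 = 6.05 m; q_3 = 0.29 × 1.28 × 6.05 = 2.246 m³/s
w_4 = (19.3 − 13.9)/2 = 2.7 m; q_4 = 0.23 × 0.95 × 2.7 = 0.5900 m³/s
w_5 = (19.3 − 17.7)/2 = 0.8 m; q_5 = 0.14 × 0.45 × 0.8 = 0.05040 m³/s
Q = Σ qᵢ = 6.236 m³/s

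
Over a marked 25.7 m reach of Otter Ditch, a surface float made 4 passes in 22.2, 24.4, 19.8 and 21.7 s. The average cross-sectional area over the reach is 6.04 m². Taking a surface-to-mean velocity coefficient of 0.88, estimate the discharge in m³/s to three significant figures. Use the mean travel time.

t̄ = (22.2 + 24.4 + 19.8 + 21.7) / 4 = 22.025 s
v_surface = L / t̄ = 25.7 / 22.025 = 1.167 m/s
v_mean = 0.88 × 1.167 = 1.027 m/s
Q = A × v_mean = 6.04 × 1.027 = 6.202 m³/s

6.20 m³/s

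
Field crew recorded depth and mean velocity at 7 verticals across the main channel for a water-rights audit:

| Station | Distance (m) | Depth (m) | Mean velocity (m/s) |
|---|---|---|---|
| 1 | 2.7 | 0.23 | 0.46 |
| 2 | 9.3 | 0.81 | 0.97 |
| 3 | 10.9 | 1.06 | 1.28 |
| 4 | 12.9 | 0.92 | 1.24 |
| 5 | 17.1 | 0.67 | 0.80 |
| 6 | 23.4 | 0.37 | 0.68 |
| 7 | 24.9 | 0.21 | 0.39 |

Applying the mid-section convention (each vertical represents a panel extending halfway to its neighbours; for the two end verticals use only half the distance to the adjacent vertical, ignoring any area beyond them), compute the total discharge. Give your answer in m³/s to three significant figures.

w_1 = (9.3 − 2.7)/2 = 3.3 m; q_1 = 0.46 × 0.23 × 3.3 = 0.3491 m³/s
w_2 = (10.9 − 2.7)/2 = 4.1 m; q_2 = 0.97 × 0.81 × 4.1 = 3.221 m³/s
w_3 = (12.9 − 9.3)/2 = 1.8 m; q_3 = 1.28 × 1.06 × 1.8 = 2.442 m³/s
w_4 = (17.1 − 10.9)/2 = 3.1 m; q_4 = 1.24 × 0.92 × 3.1 = 3.536 m³/s
w_5 = (23.4 − 12.9)/2 = 5.25 m; q_5 = 0.80 × 0.67 × 5.25 = 2.814 m³/s
w_6 = (24.9 − 17.1)/2 = 3.9 m; q_6 = 0.68 × 0.37 × 3.9 = 0.9812 m³/s
w_7 = (24.9 − 23.4)/2 = 0.75 m; q_7 = 0.39 × 0.21 × 0.75 = 0.06143 m³/s
Q = Σ qᵢ = 13.41 m³/s

13.4 m³/s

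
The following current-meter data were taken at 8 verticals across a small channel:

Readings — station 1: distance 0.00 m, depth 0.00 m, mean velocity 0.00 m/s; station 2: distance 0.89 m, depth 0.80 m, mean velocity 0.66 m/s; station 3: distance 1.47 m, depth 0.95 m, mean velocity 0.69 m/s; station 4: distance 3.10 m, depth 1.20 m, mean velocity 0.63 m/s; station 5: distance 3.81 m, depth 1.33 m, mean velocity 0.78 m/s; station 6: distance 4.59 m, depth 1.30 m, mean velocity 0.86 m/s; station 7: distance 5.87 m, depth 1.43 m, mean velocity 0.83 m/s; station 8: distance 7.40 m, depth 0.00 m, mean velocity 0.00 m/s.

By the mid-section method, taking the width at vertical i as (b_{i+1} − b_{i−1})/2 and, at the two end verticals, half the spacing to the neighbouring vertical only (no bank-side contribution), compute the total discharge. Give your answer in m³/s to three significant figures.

w_2 = (1.47 − 0.00)/2 = 0.735 m; q_2 = 0.66 × 0.80 × 0.735 = 0.3881 m³/s
w_3 = (3.10 − 0.89)/2 = 1.105 m; q_3 = 0.69 × 0.95 × 1.105 = 0.7243 m³/s
w_4 = (3.81 − 1.47)/2 = 1.17 m; q_4 = 0.63 × 1.20 × 1.17 = 0.8845 m³/s
w_5 = (4.59 − 3.10)/2 = 0.745 m; q_5 = 0.78 × 1.33 × 0.745 = 0.7729 m³/s
w_6 = (5.87 − 3.81)/2 = 1.03 m; q_6 = 0.86 × 1.30 × 1.03 = 1.152 m³/s
w_7 = (7.40 − 4.59)/2 = 1.405 m; q_7 = 0.83 × 1.43 × 1.405 = 1.668 m³/s
Stations 1, 8 contribute zero (depth or velocity is 0).
Q = Σ qᵢ = 5.589 m³/s

5.59 m³/s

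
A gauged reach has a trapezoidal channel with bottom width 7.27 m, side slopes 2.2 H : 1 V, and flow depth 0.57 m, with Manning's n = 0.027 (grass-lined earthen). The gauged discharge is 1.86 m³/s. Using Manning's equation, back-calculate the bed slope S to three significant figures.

0.000281

A = (b + z·y)·y = (7.27 + 2.2×0.57)×0.57 = 4.859 m²
P = b + 2y√(1+z²) = 7.27 + 2×0.57×√(1+2.2²) = 10.02 m
R = A/P = 4.859/10.02 = 0.4847 m
S = (Q·n / (1·A·R^(2/3)))² = (1.86×0.027 / (1×4.859×0.6170))² = 0.0002806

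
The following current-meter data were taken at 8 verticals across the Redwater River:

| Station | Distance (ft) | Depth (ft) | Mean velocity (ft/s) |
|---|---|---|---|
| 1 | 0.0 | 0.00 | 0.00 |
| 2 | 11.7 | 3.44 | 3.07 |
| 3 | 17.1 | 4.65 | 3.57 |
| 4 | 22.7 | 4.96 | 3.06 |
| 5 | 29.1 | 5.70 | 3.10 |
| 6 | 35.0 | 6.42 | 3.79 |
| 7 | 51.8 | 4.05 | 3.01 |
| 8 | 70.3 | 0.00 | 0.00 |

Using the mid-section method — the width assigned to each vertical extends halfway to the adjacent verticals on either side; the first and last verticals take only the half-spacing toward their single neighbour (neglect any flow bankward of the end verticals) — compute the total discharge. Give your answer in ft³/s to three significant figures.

873 ft³/s

w_2 = (17.1 − 0.0)/2 = 8.55 ft; q_2 = 3.07 × 3.44 × 8.55 = 90.29 ft³/s
w_3 = (22.7 − 11.7)/2 = 5.5 ft; q_3 = 3.57 × 4.65 × 5.5 = 91.30 ft³/s
w_4 = (29.1 − 17.1)/2 = 6 ft; q_4 = 3.06 × 4.96 × 6 = 91.07 ft³/s
w_5 = (35.0 − 22.7)/2 = 6.15 ft; q_5 = 3.10 × 5.70 × 6.15 = 108.7 ft³/s
w_6 = (51.8 − 29.1)/2 = 11.35 ft; q_6 = 3.79 × 6.42 × 11.35 = 276.2 ft³/s
w_7 = (70.3 − 35.0)/2 = 17.65 ft; q_7 = 3.01 × 4.05 × 17.65 = 215.2 ft³/s
Stations 1, 8 contribute zero (depth or velocity is 0).
Q = Σ qᵢ = 872.7 ft³/s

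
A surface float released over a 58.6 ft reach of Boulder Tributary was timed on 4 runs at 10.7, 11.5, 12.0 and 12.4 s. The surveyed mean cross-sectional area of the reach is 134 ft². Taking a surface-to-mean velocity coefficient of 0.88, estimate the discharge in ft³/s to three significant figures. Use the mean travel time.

t̄ = (10.7 + 11.5 + 12.0 + 12.4) / 4 = 11.65 s
v_surface = L / t̄ = 58.6 / 11.65 = 5.030 ft/s
v_mean = 0.88 × 5.030 = 4.426 ft/s
Q = A × v_mean = 134 × 4.426 = 593.1 ft³/s

593 ft³/s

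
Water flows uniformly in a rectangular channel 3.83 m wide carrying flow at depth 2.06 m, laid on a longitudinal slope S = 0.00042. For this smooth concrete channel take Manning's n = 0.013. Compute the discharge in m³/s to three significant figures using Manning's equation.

12.4 m³/s

A = b·y = 3.83 × 2.06 = 7.890 m²
P = b + 2y = 3.83 + 2×2.06 = 7.950 m
R = A/P = 7.890/7.950 = 0.9924 m
Q = (1/n)·A·R^(2/3)·S^(1/2) = (1/0.013) × 7.890 × 0.9924^(2/3) × 0.00042^(1/2) = 12.38 m³/s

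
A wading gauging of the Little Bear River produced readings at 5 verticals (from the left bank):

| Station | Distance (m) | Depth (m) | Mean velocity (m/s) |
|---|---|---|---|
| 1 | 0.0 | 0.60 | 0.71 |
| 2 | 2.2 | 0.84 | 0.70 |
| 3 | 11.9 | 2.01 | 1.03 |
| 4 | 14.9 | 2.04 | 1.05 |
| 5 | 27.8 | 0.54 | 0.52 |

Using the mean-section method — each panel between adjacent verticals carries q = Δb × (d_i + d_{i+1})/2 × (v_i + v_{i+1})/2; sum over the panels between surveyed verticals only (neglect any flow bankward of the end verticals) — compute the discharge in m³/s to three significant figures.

Panel 1-2: Δb = 2.2 m, d̄ = (0.60+0.84)/2 = 0.72, v̄ = (0.71+0.70)/2 = 0.705 → q = 2.2×0.72×0.705 = 1.117 m³/s
Panel 2-3: Δb = 9.7 m, d̄ = (0.84+2.01)/2 = 1.425, v̄ = (0.70+1.03)/2 = 0.865 → q = 9.7×1.425×0.865 = 11.96 m³/s
Panel 3-4: Δb = 3 m, d̄ = (2.01+2.04)/2 = 2.025, v̄ = (1.03+1.05)/2 = 1.04 → q = 3×2.025×1.04 = 6.318 m³/s
Panel 4-5: Δb = 12.9 m, d̄ = (2.04+0.54)/2 = 1.29, v̄ = (1.05+0.52)/2 = 0.785 → q = 12.9×1.29×0.785 = 13.06 m³/s
Q = Σ q = 32.45 m³/s

32.5 m³/s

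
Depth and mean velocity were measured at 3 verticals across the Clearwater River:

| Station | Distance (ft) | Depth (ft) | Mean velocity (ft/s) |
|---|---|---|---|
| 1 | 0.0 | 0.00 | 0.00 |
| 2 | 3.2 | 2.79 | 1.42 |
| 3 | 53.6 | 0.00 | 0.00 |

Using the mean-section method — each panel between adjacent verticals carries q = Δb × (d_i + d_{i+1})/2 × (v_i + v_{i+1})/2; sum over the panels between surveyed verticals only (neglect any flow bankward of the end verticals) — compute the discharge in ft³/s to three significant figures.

53.1 ft³/s

Panel 1-2: Δb = 3.2 ft, d̄ = (0.00+2.79)/2 = 1.395, v̄ = (0.00+1.42)/2 = 0.71 → q = 3.2×1.395×0.71 = 3.169 ft³/s
Panel 2-3: Δb = 50.4 ft, d̄ = (2.79+0.00)/2 = 1.395, v̄ = (1.42+0.00)/2 = 0.71 → q = 50.4×1.395×0.71 = 49.92 ft³/s
Q = Σ q = 53.09 ft³/s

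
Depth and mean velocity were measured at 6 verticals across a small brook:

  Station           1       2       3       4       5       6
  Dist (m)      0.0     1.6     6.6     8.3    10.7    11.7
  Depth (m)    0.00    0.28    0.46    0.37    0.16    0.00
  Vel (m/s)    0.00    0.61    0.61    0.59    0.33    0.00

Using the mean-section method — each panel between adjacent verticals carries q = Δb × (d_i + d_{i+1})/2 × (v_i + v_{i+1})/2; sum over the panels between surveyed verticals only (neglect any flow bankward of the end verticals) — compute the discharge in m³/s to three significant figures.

Panel 1-2: Δb = 1.6 m, d̄ = (0.00+0.28)/2 = 0.14, v̄ = (0.00+0.61)/2 = 0.305 → q = 1.6×0.14×0.305 = 0.06832 m³/s
Panel 2-3: Δb = 5 m, d̄ = (0.28+0.46)/2 = 0.37, v̄ = (0.61+0.61)/2 = 0.61 → q = 5×0.37×0.61 = 1.129 m³/s
Panel 3-4: Δb = 1.7 m, d̄ = (0.46+0.37)/2 = 0.415, v̄ = (0.61+0.59)/2 = 0.6 → q = 1.7×0.415×0.6 = 0.4233 m³/s
Panel 4-5: Δb = 2.4 m, d̄ = (0.37+0.16)/2 = 0.265, v̄ = (0.59+0.33)/2 = 0.46 → q = 2.4×0.265×0.46 = 0.2926 m³/s
Panel 5-6: Δb = 1 m, d̄ = (0.16+0.00)/2 = 0.08, v̄ = (0.33+0.00)/2 = 0.165 → q = 1×0.08×0.165 = 0.01320 m³/s
Q = Σ q = 1.926 m³/s

1.93 m³/s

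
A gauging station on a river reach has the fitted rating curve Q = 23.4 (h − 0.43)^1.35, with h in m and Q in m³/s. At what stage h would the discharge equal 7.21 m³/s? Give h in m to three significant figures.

h − h₀ = (Q/C)^(1/b) = (7.21/23.4)^(1/1.35) = 0.4181 m
h = 0.43 + 0.4181 = 0.8481 m

0.848 m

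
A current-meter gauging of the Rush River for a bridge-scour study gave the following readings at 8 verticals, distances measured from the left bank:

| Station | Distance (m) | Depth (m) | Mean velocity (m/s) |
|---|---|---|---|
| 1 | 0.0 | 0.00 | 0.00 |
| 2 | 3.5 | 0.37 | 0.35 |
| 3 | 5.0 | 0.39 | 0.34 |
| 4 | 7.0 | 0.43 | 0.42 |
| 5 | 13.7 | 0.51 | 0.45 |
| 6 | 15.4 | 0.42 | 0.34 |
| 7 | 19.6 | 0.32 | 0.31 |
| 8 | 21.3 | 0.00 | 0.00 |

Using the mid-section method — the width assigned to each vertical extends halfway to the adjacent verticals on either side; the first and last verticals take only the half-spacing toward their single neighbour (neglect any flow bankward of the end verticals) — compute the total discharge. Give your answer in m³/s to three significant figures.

w_2 = (5.0 − 0.0)/2 = 2.5 m; q_2 = 0.35 × 0.37 × 2.5 = 0.3238 m³/s
w_3 = (7.0 − 3.5)/2 = 1.75 m; q_3 = 0.34 × 0.39 × 1.75 = 0.2321 m³/s
w_4 = (13.7 − 5.0)/2 = 4.35 m; q_4 = 0.42 × 0.43 × 4.35 = 0.7856 m³/s
w_5 = (15.4 − 7.0)/2 = 4.2 m; q_5 = 0.45 × 0.51 × 4.2 = 0.9639 m³/s
w_6 = (19.6 − 13.7)/2 = 2.95 m; q_6 = 0.34 × 0.42 × 2.95 = 0.4213 m³/s
w_7 = (21.3 − 15.4)/2 = 2.95 m; q_7 = 0.31 × 0.32 × 2.95 = 0.2926 m³/s
Stations 1, 8 contribute zero (depth or velocity is 0).
Q = Σ qᵢ = 3.019 m³/s

3.02 m³/s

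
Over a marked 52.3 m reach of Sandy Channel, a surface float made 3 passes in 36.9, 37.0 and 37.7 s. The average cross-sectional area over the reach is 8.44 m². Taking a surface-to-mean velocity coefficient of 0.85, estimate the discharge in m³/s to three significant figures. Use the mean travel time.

10.1 m³/s

t̄ = (36.9 + 37.0 + 37.7) / 3 = 37.2 s
v_surface = L / t̄ = 52.3 / 37.2 = 1.406 m/s
v_mean = 0.85 × 1.406 = 1.195 m/s
Q = A × v_mean = 8.44 × 1.195 = 10.09 m³/s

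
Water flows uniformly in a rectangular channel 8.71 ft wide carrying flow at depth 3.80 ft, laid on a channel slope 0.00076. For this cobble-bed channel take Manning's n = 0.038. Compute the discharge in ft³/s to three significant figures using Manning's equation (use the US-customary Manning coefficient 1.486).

A = b·y = 8.71 × 3.80 = 33.10 ft²
P = b + 2y = 8.71 + 2×3.80 = 16.31 ft
R = A/P = 33.10/16.31 = 2.029 ft
Q = (1.486/n)·A·R^(2/3)·S^(1/2) = (1.486/0.038) × 33.10 × 2.029^(2/3) × 0.00076^(1/2) = 57.19 ft³/s

57.2 ft³/s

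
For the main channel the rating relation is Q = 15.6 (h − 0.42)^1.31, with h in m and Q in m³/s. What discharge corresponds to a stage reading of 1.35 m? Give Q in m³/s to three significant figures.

Q = 15.6 × (1.35 − 0.42)^1.31 = 15.6 × 0.93^1.31 = 14.19 m³/s

14.2 m³/s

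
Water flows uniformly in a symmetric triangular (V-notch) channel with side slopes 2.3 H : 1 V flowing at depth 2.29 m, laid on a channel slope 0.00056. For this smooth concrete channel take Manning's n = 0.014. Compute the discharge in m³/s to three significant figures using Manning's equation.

21.1 m³/s

A = z·y² = 2.3×2.29² = 12.06 m²
P = 2y√(1+z²) = 2×2.29×√(1+2.3²) = 11.49 m
R = A/P = 12.06/11.49 = 1.050 m
Q = (1/n)·A·R^(2/3)·S^(1/2) = (1/0.014) × 12.06 × 1.050^(2/3) × 0.00056^(1/2) = 21.06 m³/s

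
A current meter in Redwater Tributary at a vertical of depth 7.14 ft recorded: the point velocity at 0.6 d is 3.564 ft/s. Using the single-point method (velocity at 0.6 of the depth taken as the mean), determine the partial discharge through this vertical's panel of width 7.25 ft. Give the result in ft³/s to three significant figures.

v̄ = v₀.₆ = 3.564 ft/s
q = v̄ × d × w = 3.564 × 7.14 × 7.25 = 184.5 ft³/s

184 ft³/s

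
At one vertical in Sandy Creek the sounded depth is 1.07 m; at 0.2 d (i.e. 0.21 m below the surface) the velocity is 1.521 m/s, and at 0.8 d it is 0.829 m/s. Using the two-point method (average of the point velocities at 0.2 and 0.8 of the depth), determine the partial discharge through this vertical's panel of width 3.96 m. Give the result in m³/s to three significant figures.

v̄ = (1.521 + 0.829) / 2 = 1.175 m/s
q = v̄ × d × w = 1.175 × 1.07 × 3.96 = 4.979 m³/s

4.98 m³/s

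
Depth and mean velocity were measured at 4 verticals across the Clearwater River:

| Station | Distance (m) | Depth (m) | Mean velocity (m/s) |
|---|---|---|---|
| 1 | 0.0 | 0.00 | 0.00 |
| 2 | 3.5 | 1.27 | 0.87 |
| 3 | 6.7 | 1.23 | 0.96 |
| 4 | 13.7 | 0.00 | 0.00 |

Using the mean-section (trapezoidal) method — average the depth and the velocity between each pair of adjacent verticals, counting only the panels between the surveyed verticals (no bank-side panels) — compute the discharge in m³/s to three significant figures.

6.69 m³/s

Panel 1-2: Δb = 3.5 m, d̄ = (0.00+1.27)/2 = 0.635, v̄ = (0.00+0.87)/2 = 0.435 → q = 3.5×0.635×0.435 = 0.9668 m³/s
Panel 2-3: Δb = 3.2 m, d̄ = (1.27+1.23)/2 = 1.25, v̄ = (0.87+0.96)/2 = 0.915 → q = 3.2×1.25×0.915 = 3.660 m³/s
Panel 3-4: Δb = 7 m, d̄ = (1.23+0.00)/2 = 0.615, v̄ = (0.96+0.00)/2 = 0.48 → q = 7×0.615×0.48 = 2.066 m³/s
Q = Σ q = 6.693 m³/s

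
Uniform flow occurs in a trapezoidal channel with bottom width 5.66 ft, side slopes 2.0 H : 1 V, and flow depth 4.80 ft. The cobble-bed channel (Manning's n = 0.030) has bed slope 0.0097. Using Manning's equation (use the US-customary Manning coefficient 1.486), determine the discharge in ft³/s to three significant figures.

A = (b + z·y)·y = (5.66 + 2.0×4.80)×4.80 = 73.25 ft²
P = b + 2y√(1+z²) = 5.66 + 2×4.80×√(1+2.0²) = 27.13 ft
R = A/P = 73.25/27.13 = 2.700 ft
Q = (1.486/n)·A·R^(2/3)·S^(1/2) = (1.486/0.030) × 73.25 × 2.700^(2/3) × 0.0097^(1/2) = 692.9 ft³/s

693 ft³/s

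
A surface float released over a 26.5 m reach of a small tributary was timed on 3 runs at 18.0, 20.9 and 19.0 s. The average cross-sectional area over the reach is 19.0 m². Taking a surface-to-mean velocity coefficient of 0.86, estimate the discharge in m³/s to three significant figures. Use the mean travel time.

t̄ = (18.0 + 20.9 + 19.0) / 3 = 19.3 s
v_surface = L / t̄ = 26.5 / 19.3 = 1.373 m/s
v_mean = 0.86 × 1.373 = 1.181 m/s
Q = A × v_mean = 19.0 × 1.181 = 22.44 m³/s

22.4 m³/s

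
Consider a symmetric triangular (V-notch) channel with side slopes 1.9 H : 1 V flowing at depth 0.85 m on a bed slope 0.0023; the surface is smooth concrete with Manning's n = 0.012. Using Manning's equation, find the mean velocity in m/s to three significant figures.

2.08 m/s

A = z·y² = 1.9×0.85² = 1.373 m²
P = 2y√(1+z²) = 2×0.85×√(1+1.9²) = 3.650 m
R = A/P = 1.373/3.650 = 0.3761 m
Q = (1/n)·A·R^(2/3)·S^(1/2) = (1/0.012) × 1.373 × 0.3761^(2/3) × 0.0023^(1/2) = 2.858 m³/s
V = Q/A = 2.858/1.373 = 2.082 m/s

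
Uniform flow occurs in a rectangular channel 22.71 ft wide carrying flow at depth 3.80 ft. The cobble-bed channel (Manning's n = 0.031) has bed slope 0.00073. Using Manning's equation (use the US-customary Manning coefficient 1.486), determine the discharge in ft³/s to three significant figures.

A = b·y = 22.71 × 3.80 = 86.30 ft²
P = b + 2y = 22.71 + 2×3.80 = 30.31 ft
R = A/P = 86.30/30.31 = 2.847 ft
Q = (1.486/n)·A·R^(2/3)·S^(1/2) = (1.486/0.031) × 86.30 × 2.847^(2/3) × 0.00073^(1/2) = 224.5 ft³/s

225 ft³/s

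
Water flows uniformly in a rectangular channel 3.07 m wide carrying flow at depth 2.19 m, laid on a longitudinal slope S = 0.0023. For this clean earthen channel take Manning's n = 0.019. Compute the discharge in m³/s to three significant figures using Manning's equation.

15.8 m³/s

A = b·y = 3.07 × 2.19 = 6.723 m²
P = b + 2y = 3.07 + 2×2.19 = 7.450 m
R = A/P = 6.723/7.450 = 0.9025 m
Q = (1/n)·A·R^(2/3)·S^(1/2) = (1/0.019) × 6.723 × 0.9025^(2/3) × 0.0023^(1/2) = 15.85 m³/s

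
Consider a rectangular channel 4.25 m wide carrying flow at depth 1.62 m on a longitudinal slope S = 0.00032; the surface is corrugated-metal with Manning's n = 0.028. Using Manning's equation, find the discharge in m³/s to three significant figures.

A = b·y = 4.25 × 1.62 = 6.885 m²
P = b + 2y = 4.25 + 2×1.62 = 7.490 m
R = A/P = 6.885/7.490 = 0.9192 m
Q = (1/n)·A·R^(2/3)·S^(1/2) = (1/0.028) × 6.885 × 0.9192^(2/3) × 0.00032^(1/2) = 4.158 m³/s

4.16 m³/s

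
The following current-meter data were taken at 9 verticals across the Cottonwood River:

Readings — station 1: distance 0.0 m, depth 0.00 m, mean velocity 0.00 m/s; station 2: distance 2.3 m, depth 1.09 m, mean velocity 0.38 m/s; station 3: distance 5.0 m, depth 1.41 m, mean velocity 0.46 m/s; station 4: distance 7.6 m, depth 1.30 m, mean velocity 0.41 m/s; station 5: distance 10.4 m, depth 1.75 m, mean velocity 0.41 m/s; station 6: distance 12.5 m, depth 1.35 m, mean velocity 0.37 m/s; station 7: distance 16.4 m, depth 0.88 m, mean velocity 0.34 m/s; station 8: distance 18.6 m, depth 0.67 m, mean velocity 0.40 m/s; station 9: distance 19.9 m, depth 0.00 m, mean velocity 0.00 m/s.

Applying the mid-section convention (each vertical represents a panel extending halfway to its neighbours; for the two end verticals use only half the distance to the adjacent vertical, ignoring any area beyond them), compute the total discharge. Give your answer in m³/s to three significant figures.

8.83 m³/s

w_2 = (5.0 − 0.0)/2 = 2.5 m; q_2 = 0.38 × 1.09 × 2.5 = 1.036 m³/s
w_3 = (7.6 − 2.3)/2 = 2.65 m; q_3 = 0.46 × 1.41 × 2.65 = 1.719 m³/s
w_4 = (10.4 − 5.0)/2 = 2.7 m; q_4 = 0.41 × 1.30 × 2.7 = 1.439 m³/s
w_5 = (12.5 − 7.6)/2 = 2.45 m; q_5 = 0.41 × 1.75 × 2.45 = 1.758 m³/s
w_6 = (16.4 − 10.4)/2 = 3 m; q_6 = 0.37 × 1.35 × 3 = 1.499 m³/s
w_7 = (18.6 − 12.5)/2 = 3.05 m; q_7 = 0.34 × 0.88 × 3.05 = 0.9126 m³/s
w_8 = (19.9 − 16.4)/2 = 1.75 m; q_8 = 0.40 × 0.67 × 1.75 = 0.4690 m³/s
Stations 1, 9 contribute zero (depth or velocity is 0).
Q = Σ qᵢ = 8.831 m³/s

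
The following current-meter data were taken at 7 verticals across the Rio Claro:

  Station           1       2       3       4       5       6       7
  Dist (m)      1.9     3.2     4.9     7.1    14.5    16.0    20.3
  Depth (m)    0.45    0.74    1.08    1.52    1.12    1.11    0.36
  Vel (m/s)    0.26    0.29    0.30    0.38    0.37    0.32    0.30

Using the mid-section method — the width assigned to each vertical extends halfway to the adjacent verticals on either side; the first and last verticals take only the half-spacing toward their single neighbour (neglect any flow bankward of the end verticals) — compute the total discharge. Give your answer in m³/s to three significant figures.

w_1 = (3.2 − 1.9)/2 = 0.65 m; q_1 = 0.26 × 0.45 × 0.65 = 0.07605 m³/s
w_2 = (4.9 − 1.9)/2 = 1.5 m; q_2 = 0.29 × 0.74 × 1.5 = 0.3219 m³/s
w_3 = (7.1 − 3.2)/2 = 1.95 m; q_3 = 0.30 × 1.08 × 1.95 = 0.6318 m³/s
w_4 = (14.5 − 4.9)/2 = 4.8 m; q_4 = 0.38 × 1.52 × 4.8 = 2.772 m³/s
w_5 = (16.0 − 7.1)/2 = 4.45 m; q_5 = 0.37 × 1.12 × 4.45 = 1.844 m³/s
w_6 = (20.3 − 14.5)/2 = 2.9 m; q_6 = 0.32 × 1.11 × 2.9 = 1.030 m³/s
w_7 = (20.3 − 16.0)/2 = 2.15 m; q_7 = 0.30 × 0.36 × 2.15 = 0.2322 m³/s
Q = Σ qᵢ = 6.909 m³/s

6.91 m³/s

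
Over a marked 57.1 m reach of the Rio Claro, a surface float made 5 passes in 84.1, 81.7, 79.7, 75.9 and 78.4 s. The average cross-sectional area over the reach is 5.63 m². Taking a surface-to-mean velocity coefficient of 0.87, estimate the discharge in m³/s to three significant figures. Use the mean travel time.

3.50 m³/s

t̄ = (84.1 + 81.7 + 79.7 + 75.9 + 78.4) / 5 = 79.96 s
v_surface = L / t̄ = 57.1 / 79.96 = 0.7141 m/s
v_mean = 0.87 × 0.7141 = 0.6213 m/s
Q = A × v_mean = 5.63 × 0.6213 = 3.498 m³/s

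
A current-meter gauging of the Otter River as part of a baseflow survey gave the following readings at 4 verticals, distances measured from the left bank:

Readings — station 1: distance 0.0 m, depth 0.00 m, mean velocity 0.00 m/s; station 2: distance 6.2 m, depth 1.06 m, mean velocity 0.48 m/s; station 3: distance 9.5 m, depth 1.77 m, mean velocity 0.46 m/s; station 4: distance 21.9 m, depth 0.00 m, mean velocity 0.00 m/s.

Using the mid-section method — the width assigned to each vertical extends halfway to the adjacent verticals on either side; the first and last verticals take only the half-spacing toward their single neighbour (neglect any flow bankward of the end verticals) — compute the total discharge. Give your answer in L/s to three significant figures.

w_2 = (9.5 − 0.0)/2 = 4.75 m; q_2 = 0.48 × 1.06 × 4.75 = 2.417 m³/s
w_3 = (21.9 − 6.2)/2 = 7.85 m; q_3 = 0.46 × 1.77 × 7.85 = 6.391 m³/s
Stations 1, 4 contribute zero (depth or velocity is 0).
Q = Σ qᵢ = 8.808 m³/s
= 8.808 × 1000 = 8808 L/s

8810 L/s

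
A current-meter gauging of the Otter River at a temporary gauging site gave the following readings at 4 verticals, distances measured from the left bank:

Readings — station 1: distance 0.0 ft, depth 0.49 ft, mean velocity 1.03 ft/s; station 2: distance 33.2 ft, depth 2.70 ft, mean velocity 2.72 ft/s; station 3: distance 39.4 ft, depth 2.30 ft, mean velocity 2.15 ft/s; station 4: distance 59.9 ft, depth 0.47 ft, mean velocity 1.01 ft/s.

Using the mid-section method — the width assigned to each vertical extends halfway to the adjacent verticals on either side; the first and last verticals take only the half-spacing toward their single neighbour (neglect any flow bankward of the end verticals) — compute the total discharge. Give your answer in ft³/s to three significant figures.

w_1 = (33.2 − 0.0)/2 = 16.6 ft; q_1 = 1.03 × 0.49 × 16.6 = 8.378 ft³/s
w_2 = (39.4 − 0.0)/2 = 19.7 ft; q_2 = 2.72 × 2.70 × 19.7 = 144.7 ft³/s
w_3 = (59.9 − 33.2)/2 = 13.35 ft; q_3 = 2.15 × 2.30 × 13.35 = 66.02 ft³/s
w_4 = (59.9 − 39.4)/2 = 10.25 ft; q_4 = 1.01 × 0.47 × 10.25 = 4.866 ft³/s
Q = Σ qᵢ = 223.9 ft³/s

224 ft³/s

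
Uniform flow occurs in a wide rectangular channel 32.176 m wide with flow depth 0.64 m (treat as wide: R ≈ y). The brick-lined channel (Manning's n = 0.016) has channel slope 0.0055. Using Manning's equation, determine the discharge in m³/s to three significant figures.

A = b·y = 32.176 × 0.64 = 20.59 m²
Wide channel: R ≈ y = 0.64 m
Q = (1/n)·A·R^(2/3)·S^(1/2) = (1/0.016) × 20.59 × 0.6400^(2/3) × 0.0055^(1/2) = 70.89 m³/s

70.9 m³/s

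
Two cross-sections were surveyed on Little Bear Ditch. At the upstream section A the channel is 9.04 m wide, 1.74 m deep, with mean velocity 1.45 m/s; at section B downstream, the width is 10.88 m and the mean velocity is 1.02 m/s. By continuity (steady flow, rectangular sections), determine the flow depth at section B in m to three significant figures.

2.06 m

Q = A₁V₁ = (9.04×1.74) × 1.45 = 22.81 m³/s
d₂ = Q/(b₂ V₂) = 22.81/(10.88×1.02) = 2.055 m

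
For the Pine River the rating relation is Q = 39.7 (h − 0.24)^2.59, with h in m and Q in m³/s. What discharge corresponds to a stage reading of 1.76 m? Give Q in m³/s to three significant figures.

Q = 39.7 × (1.76 − 0.24)^2.59 = 39.7 × 1.52^2.59 = 117.4 m³/s

117 m³/s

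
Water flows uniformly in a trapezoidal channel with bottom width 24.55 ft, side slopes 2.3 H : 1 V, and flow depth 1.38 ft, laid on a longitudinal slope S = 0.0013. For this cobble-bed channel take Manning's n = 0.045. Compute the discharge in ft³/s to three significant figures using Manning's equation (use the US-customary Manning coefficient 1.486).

51.9 ft³/s

A = (b + z·y)·y = (24.55 + 2.3×1.38)×1.38 = 38.26 ft²
P = b + 2y√(1+z²) = 24.55 + 2×1.38×√(1+2.3²) = 31.47 ft
R = A/P = 38.26/31.47 = 1.216 ft
Q = (1.486/n)·A·R^(2/3)·S^(1/2) = (1.486/0.045) × 38.26 × 1.216^(2/3) × 0.0013^(1/2) = 51.89 ft³/s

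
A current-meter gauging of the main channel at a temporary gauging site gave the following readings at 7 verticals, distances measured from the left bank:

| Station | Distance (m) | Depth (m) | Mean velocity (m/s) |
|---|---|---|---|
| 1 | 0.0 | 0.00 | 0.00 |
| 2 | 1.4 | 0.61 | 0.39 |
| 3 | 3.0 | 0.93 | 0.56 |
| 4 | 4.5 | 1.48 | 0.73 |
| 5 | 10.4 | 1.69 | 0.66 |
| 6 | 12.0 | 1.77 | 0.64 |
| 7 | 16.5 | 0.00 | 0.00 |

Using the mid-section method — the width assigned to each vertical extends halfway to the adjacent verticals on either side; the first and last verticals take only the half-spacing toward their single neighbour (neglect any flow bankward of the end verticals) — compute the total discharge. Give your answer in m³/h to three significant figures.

w_2 = (3.0 − 0.0)/2 = 1.5 m; q_2 = 0.39 × 0.61 × 1.5 = 0.3569 m³/s
w_3 = (4.5 − 1.4)/2 = 1.55 m; q_3 = 0.56 × 0.93 × 1.55 = 0.8072 m³/s
w_4 = (10.4 − 3.0)/2 = 3.7 m; q_4 = 0.73 × 1.48 × 3.7 = 3.997 m³/s
w_5 = (12.0 − 4.5)/2 = 3.75 m; q_5 = 0.66 × 1.69 × 3.75 = 4.183 m³/s
w_6 = (16.5 − 10.4)/2 = 3.05 m; q_6 = 0.64 × 1.77 × 3.05 = 3.455 m³/s
Stations 1, 7 contribute zero (depth or velocity is 0).
Q = Σ qᵢ = 12.80 m³/s
= 12.80 × 3600 = 46080 m³/h

46100 m³/h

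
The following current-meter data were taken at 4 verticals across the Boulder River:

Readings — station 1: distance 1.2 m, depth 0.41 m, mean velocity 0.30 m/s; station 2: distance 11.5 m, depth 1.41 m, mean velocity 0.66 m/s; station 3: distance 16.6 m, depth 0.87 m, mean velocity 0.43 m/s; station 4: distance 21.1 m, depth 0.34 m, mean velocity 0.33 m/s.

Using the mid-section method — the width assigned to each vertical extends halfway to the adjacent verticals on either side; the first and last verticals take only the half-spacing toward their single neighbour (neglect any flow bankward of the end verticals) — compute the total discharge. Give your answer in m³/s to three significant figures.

w_1 = (11.5 − 1.2)/2 = 5.15 m; q_1 = 0.30 × 0.41 × 5.15 = 0.6335 m³/s
w_2 = (16.6 − 1.2)/2 = 7.7 m; q_2 = 0.66 × 1.41 × 7.7 = 7.166 m³/s
w_3 = (21.1 − 11.5)/2 = 4.8 m; q_3 = 0.43 × 0.87 × 4.8 = 1.796 m³/s
w_4 = (21.1 − 16.6)/2 = 2.25 m; q_4 = 0.33 × 0.34 × 2.25 = 0.2525 m³/s
Q = Σ qᵢ = 9.847 m³/s

9.85 m³/s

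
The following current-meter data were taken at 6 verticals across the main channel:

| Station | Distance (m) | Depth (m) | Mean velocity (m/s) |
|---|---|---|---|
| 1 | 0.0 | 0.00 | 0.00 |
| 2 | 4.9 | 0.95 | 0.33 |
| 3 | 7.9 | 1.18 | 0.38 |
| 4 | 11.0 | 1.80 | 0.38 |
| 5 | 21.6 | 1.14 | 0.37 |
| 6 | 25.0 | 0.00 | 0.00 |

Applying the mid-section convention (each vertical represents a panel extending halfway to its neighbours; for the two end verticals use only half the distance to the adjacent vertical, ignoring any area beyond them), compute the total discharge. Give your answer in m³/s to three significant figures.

w_2 = (7.9 − 0.0)/2 = 3.95 m; q_2 = 0.33 × 0.95 × 3.95 = 1.238 m³/s
w_3 = (11.0 − 4.9)/2 = 3.05 m; q_3 = 0.38 × 1.18 × 3.05 = 1.368 m³/s
w_4 = (21.6 − 7.9)/2 = 6.85 m; q_4 = 0.38 × 1.80 × 6.85 = 4.685 m³/s
w_5 = (25.0 − 11.0)/2 = 7 m; q_5 = 0.37 × 1.14 × 7 = 2.953 m³/s
Stations 1, 6 contribute zero (depth or velocity is 0).
Q = Σ qᵢ = 10.24 m³/s

10.2 m³/s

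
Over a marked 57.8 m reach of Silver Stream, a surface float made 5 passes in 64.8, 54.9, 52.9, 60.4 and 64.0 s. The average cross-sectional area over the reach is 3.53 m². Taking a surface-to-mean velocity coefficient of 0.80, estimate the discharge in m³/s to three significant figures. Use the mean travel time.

2.75 m³/s

t̄ = (64.8 + 54.9 + 52.9 + 60.4 + 64.0) / 5 = 59.4 s
v_surface = L / t̄ = 57.8 / 59.4 = 0.9731 m/s
v_mean = 0.80 × 0.9731 = 0.7785 m/s
Q = A × v_mean = 3.53 × 0.7785 = 2.748 m³/s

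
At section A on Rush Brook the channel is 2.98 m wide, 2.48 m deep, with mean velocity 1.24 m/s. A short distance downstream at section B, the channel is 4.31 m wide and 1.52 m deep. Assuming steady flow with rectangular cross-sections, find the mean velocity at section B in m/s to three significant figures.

1.40 m/s

Q = A₁V₁ = (2.98×2.48) × 1.24 = 9.164 m³/s
A₂ = 4.31 × 1.52 = 6.551 m²
V₂ = Q/A₂ = 9.164/6.551 = 1.399 m/s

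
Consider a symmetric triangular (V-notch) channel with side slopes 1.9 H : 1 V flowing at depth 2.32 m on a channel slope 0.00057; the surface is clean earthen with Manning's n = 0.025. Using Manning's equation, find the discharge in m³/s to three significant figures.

9.94 m³/s

A = z·y² = 1.9×2.32² = 10.23 m²
P = 2y√(1+z²) = 2×2.32×√(1+1.9²) = 9.963 m
R = A/P = 10.23/9.963 = 1.027 m
Q = (1/n)·A·R^(2/3)·S^(1/2) = (1/0.025) × 10.23 × 1.027^(2/3) × 0.00057^(1/2) = 9.938 m³/s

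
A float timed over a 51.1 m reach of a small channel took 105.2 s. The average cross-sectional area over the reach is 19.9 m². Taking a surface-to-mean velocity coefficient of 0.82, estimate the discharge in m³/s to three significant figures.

7.93 m³/s

v_surface = L / t̄ = 51.1 / 105.2 = 0.4857 m/s
v_mean = 0.82 × 0.4857 = 0.3983 m/s
Q = A × v_mean = 19.9 × 0.3983 = 7.926 m³/s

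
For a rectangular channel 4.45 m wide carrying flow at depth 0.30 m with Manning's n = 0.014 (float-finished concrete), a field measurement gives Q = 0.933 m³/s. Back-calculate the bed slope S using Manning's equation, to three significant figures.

0.000564

A = b·y = 4.45 × 0.30 = 1.335 m²
P = b + 2y = 4.45 + 2×0.30 = 5.050 m
R = A/P = 1.335/5.050 = 0.2644 m
S = (Q·n / (1·A·R^(2/3)))² = (0.933×0.014 / (1×1.335×0.4119))² = 0.0005642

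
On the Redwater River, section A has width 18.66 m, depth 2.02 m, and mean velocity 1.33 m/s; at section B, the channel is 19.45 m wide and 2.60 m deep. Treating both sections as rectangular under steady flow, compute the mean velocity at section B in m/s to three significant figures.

Q = A₁V₁ = (18.66×2.02) × 1.33 = 50.13 m³/s
A₂ = 19.45 × 2.60 = 50.57 m²
V₂ = Q/A₂ = 50.13/50.57 = 0.9913 m/s

0.991 m/s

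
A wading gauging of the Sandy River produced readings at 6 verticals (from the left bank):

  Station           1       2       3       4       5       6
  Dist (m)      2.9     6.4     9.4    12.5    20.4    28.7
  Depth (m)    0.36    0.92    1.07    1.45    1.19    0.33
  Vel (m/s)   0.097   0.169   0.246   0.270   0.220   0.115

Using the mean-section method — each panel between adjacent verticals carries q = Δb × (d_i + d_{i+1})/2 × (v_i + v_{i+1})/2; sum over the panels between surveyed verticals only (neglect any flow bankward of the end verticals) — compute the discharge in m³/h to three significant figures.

19900 m³/h

Panel 1-2: Δb = 3.5 m, d̄ = (0.36+0.92)/2 = 0.64, v̄ = (0.097+0.169)/2 = 0.133 → q = 3.5×0.64×0.133 = 0.2979 m³/s
Panel 2-3: Δb = 3 m, d̄ = (0.92+1.07)/2 = 0.995, v̄ = (0.169+0.246)/2 = 0.2075 → q = 3×0.995×0.2075 = 0.6194 m³/s
Panel 3-4: Δb = 3.1 m, d̄ = (1.07+1.45)/2 = 1.26, v̄ = (0.246+0.270)/2 = 0.258 → q = 3.1×1.26×0.258 = 1.008 m³/s
Panel 4-5: Δb = 7.9 m, d̄ = (1.45+1.19)/2 = 1.32, v̄ = (0.270+0.220)/2 = 0.245 → q = 7.9×1.32×0.245 = 2.555 m³/s
Panel 5-6: Δb = 8.3 m, d̄ = (1.19+0.33)/2 = 0.76, v̄ = (0.220+0.115)/2 = 0.1675 → q = 8.3×0.76×0.1675 = 1.057 m³/s
Q = Σ q = 5.537 m³/s
= 5.537 × 3600 = 19930 m³/h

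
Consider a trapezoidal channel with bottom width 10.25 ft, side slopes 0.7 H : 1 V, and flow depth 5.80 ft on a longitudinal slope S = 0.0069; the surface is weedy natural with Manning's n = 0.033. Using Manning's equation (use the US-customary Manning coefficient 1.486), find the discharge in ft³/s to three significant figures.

702 ft³/s

A = (b + z·y)·y = (10.25 + 0.7×5.80)×5.80 = 83.00 ft²
P = b + 2y√(1+z²) = 10.25 + 2×5.80×√(1+0.7²) = 24.41 ft
R = A/P = 83.00/24.41 = 3.400 ft
Q = (1.486/n)·A·R^(2/3)·S^(1/2) = (1.486/0.033) × 83.00 × 3.400^(2/3) × 0.0069^(1/2) = 702.0 ft³/s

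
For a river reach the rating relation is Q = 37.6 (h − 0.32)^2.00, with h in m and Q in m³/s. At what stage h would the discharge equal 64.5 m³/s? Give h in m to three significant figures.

1.63 m

h − h₀ = (Q/C)^(1/b) = (64.5/37.6)^(1/2.00) = 1.310 m
h = 0.32 + 1.310 = 1.630 m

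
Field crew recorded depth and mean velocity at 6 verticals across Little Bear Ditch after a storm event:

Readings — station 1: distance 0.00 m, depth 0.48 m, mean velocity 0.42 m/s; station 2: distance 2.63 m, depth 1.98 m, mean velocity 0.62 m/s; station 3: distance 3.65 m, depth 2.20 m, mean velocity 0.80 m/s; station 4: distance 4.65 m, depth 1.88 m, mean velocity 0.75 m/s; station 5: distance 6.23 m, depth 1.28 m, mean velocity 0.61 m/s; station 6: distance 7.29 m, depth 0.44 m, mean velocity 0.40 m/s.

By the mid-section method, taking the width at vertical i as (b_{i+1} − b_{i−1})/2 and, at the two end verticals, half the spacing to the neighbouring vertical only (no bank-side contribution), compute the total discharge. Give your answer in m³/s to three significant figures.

w_1 = (2.63 − 0.00)/2 = 1.315 m; q_1 = 0.42 × 0.48 × 1.315 = 0.2651 m³/s
w_2 = (3.65 − 0.00)/2 = 1.825 m; q_2 = 0.62 × 1.98 × 1.825 = 2.240 m³/s
w_3 = (4.65 − 2.63)/2 = 1.01 m; q_3 = 0.80 × 2.20 × 1.01 = 1.778 m³/s
w_4 = (6.23 − 3.65)/2 = 1.29 m; q_4 = 0.75 × 1.88 × 1.29 = 1.819 m³/s
w_5 = (7.29 − 4.65)/2 = 1.32 m; q_5 = 0.61 × 1.28 × 1.32 = 1.031 m³/s
w_6 = (7.29 − 6.23)/2 = 0.53 m; q_6 = 0.40 × 0.44 × 0.53 = 0.09328 m³/s
Q = Σ qᵢ = 7.226 m³/s

7.23 m³/s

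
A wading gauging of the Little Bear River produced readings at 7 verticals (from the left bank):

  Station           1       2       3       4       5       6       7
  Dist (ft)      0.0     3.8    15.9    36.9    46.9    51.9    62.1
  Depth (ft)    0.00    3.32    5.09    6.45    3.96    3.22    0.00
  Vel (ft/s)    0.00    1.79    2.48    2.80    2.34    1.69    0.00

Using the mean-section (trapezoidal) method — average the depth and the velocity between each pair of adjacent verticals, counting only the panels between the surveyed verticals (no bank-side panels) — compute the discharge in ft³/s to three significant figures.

Panel 1-2: Δb = 3.8 ft, d̄ = (0.00+3.32)/2 = 1.66, v̄ = (0.00+1.79)/2 = 0.895 → q = 3.8×1.66×0.895 = 5.646 ft³/s
Panel 2-3: Δb = 12.1 ft, d̄ = (3.32+5.09)/2 = 4.205, v̄ = (1.79+2.48)/2 = 2.135 → q = 12.1×4.205×2.135 = 108.6 ft³/s
Panel 3-4: Δb = 21 ft, d̄ = (5.09+6.45)/2 = 5.77, v̄ = (2.48+2.80)/2 = 2.64 → q = 21×5.77×2.64 = 319.9 ft³/s
Panel 4-5: Δb = 10 ft, d̄ = (6.45+3.96)/2 = 5.205, v̄ = (2.80+2.34)/2 = 2.57 → q = 10×5.205×2.57 = 133.8 ft³/s
Panel 5-6: Δb = 5 ft, d̄ = (3.96+3.22)/2 = 3.59, v̄ = (2.34+1.69)/2 = 2.015 → q = 5×3.59×2.015 = 36.17 ft³/s
Panel 6-7: Δb = 10.2 ft, d̄ = (3.22+0.00)/2 = 1.61, v̄ = (1.69+0.00)/2 = 0.845 → q = 10.2×1.61×0.845 = 13.88 ft³/s
Q = Σ q = 618.0 ft³/s

618 ft³/s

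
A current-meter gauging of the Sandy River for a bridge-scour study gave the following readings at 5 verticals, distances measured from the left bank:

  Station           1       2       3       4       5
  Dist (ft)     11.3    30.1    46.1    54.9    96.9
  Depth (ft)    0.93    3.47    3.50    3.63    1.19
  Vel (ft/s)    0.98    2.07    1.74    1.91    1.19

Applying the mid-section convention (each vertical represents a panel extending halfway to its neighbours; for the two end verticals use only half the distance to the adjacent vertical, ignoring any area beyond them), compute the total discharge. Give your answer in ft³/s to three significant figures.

w_1 = (30.1 − 11.3)/2 = 9.4 ft; q_1 = 0.98 × 0.93 × 9.4 = 8.567 ft³/s
w_2 = (46.1 − 11.3)/2 = 17.4 ft; q_2 = 2.07 × 3.47 × 17.4 = 125.0 ft³/s
w_3 = (54.9 − 30.1)/2 = 12.4 ft; q_3 = 1.74 × 3.50 × 12.4 = 75.52 ft³/s
w_4 = (96.9 − 46.1)/2 = 25.4 ft; q_4 = 1.91 × 3.63 × 25.4 = 176.1 ft³/s
w_5 = (96.9 − 54.9)/2 = 21 ft; q_5 = 1.19 × 1.19 × 21 = 29.74 ft³/s
Q = Σ qᵢ = 414.9 ft³/s

415 ft³/s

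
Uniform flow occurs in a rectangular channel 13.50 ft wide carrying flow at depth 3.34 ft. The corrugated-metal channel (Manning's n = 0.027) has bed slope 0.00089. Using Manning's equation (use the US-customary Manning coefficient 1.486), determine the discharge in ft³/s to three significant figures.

A = b·y = 13.50 × 3.34 = 45.09 ft²
P = b + 2y = 13.50 + 2×3.34 = 20.18 ft
R = A/P = 45.09/20.18 = 2.234 ft
Q = (1.486/n)·A·R^(2/3)·S^(1/2) = (1.486/0.027) × 45.09 × 2.234^(2/3) × 0.00089^(1/2) = 126.5 ft³/s

127 ft³/s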